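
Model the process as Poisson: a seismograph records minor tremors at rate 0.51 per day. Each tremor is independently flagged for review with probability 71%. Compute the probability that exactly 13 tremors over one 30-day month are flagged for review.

0.0902

Thinning: the tremors that are flagged for review themselves form a Poisson process with rate 0.71 × 0.51 = 0.3621 per day.
Over the interval, μ = 0.3621 × 30 = 10.863 (a 30-day month = 30 days).
P(N = 13) = e^(−10.863) · 10.863^13/13! ≈ 0.0902.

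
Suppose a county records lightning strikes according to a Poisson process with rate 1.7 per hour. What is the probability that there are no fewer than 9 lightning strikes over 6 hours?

0.6892

Over the interval, μ = 1.7 × 6 = 10.2 (6 hours).
P(N ≥ 9) = 1 − P(N ≤ 8) = 1 − Σ_{j=0}^{8} e^(−μ) μ^j/j! ≈ 0.6892.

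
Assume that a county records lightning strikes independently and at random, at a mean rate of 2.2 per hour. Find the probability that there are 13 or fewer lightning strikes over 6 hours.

0.5511

Over the interval, μ = 2.2 × 6 = 13.2 (6 hours).
P(N ≤ 13) = Σ_{j=0}^{13} e^(−μ) μ^j/j! ≈ 0.5511.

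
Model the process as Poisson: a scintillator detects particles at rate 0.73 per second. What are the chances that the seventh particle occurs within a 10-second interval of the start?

Over the interval, μ = 0.73 × 10 = 7.3 (a 10-second interval = 10 seconds).
The seventh arrival falls in the interval iff at least 7 events occur there: P(S_7 ≤ t) = P(N ≥ 7) = 1 − P(N ≤ 6) ≈ 0.5940.

0.5940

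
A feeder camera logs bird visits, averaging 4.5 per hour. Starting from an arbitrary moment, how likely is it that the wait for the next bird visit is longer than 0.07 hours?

0.7298

The wait for the next event is exponential with rate λ = 4.5 per hour.
P(T > 0.07) = e^(−λt) = e^(−4.5 × 0.07) = e^(−0.315) ≈ 0.7298.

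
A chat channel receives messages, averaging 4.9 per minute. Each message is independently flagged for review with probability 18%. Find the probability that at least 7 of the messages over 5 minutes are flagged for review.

0.1576

Thinning: the messages that are flagged for review themselves form a Poisson process with rate 0.18 × 4.9 = 0.882 per minute.
Over the interval, μ = 0.882 × 5 = 4.41 (5 minutes).
P(N ≥ 7) = 1 − P(N ≤ 6) ≈ 0.1576.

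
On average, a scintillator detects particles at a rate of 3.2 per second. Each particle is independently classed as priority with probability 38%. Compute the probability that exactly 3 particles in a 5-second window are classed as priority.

0.0857

Thinning: the particles that are classed as priority themselves form a Poisson process with rate 0.38 × 3.2 = 1.216 per second.
Over the interval, μ = 1.216 × 5 = 6.08 (a 5-second window = 5 seconds).
P(N = 3) = e^(−6.08) · 6.08^3/3! ≈ 0.0857.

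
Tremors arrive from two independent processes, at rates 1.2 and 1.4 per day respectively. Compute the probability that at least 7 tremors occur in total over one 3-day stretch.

0.6616

Independent Poisson processes superpose: combined rate λ = 1.2 + 1.4 = 2.6 per day.
Over the interval, μ = 2.6 × 3 = 7.8 (a 3-day stretch = 3 days).
P(N ≥ 7) = 1 − P(N ≤ 6) ≈ 0.6616.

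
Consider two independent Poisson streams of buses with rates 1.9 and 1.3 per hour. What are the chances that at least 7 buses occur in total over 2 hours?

0.4577

Independent Poisson processes superpose: combined rate λ = 1.9 + 1.3 = 3.2 per hour.
Over the interval, μ = 3.2 × 2 = 6.4 (2 hours).
P(N ≥ 7) = 1 − P(N ≤ 6) ≈ 0.4577.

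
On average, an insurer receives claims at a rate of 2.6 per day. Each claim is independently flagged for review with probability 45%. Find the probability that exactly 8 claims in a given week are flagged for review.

0.1393

Thinning: the claims that are flagged for review themselves form a Poisson process with rate 0.45 × 2.6 = 1.17 per day.
Over the interval, μ = 1.17 × 7 = 8.19 (a week = 7 days).
P(N = 8) = e^(−8.19) · 8.19^8/8! ≈ 0.1393.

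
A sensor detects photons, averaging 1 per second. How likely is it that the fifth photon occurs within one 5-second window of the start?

0.5595

Over the interval, μ = 1 × 5 = 5 (a 5-second window = 5 seconds).
The fifth arrival falls in the interval iff at least 5 events occur there: P(S_5 ≤ t) = P(N ≥ 5) = 1 − P(N ≤ 4) ≈ 0.5595.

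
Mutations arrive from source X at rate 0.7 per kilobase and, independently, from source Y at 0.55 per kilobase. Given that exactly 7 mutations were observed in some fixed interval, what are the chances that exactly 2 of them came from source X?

0.1086

Given the total, each event is independently from source X with probability p = λ_X/(λ_X+λ_Y) = 0.7/1.25 = 0.5600.
So K ~ Binomial(7, 0.7/1.25): P(K = 2) = C(7,2) · (0.7/1.25)^2 · (0.55/1.25)^5 ≈ 0.1086.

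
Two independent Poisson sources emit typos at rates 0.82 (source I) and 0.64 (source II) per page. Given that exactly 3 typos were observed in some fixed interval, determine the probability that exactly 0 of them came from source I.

0.0842

Given the total, each event is independently from source I with probability p = λ_I/(λ_I+λ_II) = 0.82/1.46 ≈ 0.5616.
So K ~ Binomial(3, 0.82/1.46): P(K = 0) = C(3,0) · (0.82/1.46)^0 · (0.64/1.46)^3 ≈ 0.0842.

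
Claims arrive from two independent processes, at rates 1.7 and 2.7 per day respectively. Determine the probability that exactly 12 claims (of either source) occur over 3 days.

0.1081

Independent Poisson processes superpose: combined rate λ = 1.7 + 2.7 = 4.4 per day.
Over the interval, μ = 4.4 × 3 = 13.2 (3 days).
P(N = 12) = e^(−13.2) · 13.2^12/12! ≈ 0.1081.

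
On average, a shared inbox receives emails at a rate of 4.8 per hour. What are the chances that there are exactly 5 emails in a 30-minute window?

0.0602

Over the interval, μ = 4.8 × 0.5 = 2.4 (a 30-minute window = 0.5 hours).
P(N = 5) = e^(−μ) μ^5/5! = e^(−2.4) · 2.4^5/120 ≈ 0.0602.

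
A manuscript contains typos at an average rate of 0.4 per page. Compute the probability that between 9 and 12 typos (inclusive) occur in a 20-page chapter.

0.3437

Over the interval, μ = 0.4 × 20 = 8 (a 20-page chapter = 20 pages).
P(9 ≤ N ≤ 12) = Σ_{j=9}^{12} e^(−8) · 8^j/j! ≈ 0.3437.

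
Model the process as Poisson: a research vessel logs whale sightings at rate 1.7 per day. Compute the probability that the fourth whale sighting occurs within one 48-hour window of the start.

Over the interval, μ = 1.7 × 2 = 3.4 (a 48-hour window = 2 days).
The fourth arrival falls in the interval iff at least 4 events occur there: P(S_4 ≤ t) = P(N ≥ 4) = 1 − P(N ≤ 3) ≈ 0.4416.

0.4416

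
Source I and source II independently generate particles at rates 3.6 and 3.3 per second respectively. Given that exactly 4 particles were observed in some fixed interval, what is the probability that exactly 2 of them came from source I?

0.3736

Given the total, each event is independently from source I with probability p = λ_I/(λ_I+λ_II) = 3.6/6.9 ≈ 0.5217.
So K ~ Binomial(4, 3.6/6.9): P(K = 2) = C(4,2) · (3.6/6.9)^2 · (3.3/6.9)^2 ≈ 0.3736.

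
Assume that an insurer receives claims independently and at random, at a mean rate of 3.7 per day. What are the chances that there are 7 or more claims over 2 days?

0.6080

Over the interval, μ = 3.7 × 2 = 7.4 (2 days).
P(N ≥ 7) = 1 − P(N ≤ 6) = 1 − Σ_{j=0}^{6} e^(−μ) μ^j/j! ≈ 0.6080.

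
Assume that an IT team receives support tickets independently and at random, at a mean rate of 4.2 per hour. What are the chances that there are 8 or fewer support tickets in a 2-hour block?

Over the interval, μ = 4.2 × 2 = 8.4 (a 2-hour block = 2 hours).
P(N ≤ 8) = Σ_{j=0}^{8} e^(−μ) μ^j/j! ≈ 0.5369.

0.5369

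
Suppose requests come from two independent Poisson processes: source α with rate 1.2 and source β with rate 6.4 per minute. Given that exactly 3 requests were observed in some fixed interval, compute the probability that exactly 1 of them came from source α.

Given the total, each event is independently from source α with probability p = λ_α/(λ_α+λ_β) = 1.2/7.6 ≈ 0.1579.
So K ~ Binomial(3, 1.2/7.6): P(K = 1) = C(3,1) · (1.2/7.6)^1 · (6.4/7.6)^2 ≈ 0.3359.

0.3359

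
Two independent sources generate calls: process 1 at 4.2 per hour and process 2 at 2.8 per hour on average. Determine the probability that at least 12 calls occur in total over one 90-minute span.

Independent Poisson processes superpose: combined rate λ = 4.2 + 2.8 = 7 per hour.
Over the interval, μ = 7 × 1.5 = 10.5 (a 90-minute span = 1.5 hours).
P(N ≥ 12) = 1 − P(N ≤ 11) ≈ 0.3613.

0.3613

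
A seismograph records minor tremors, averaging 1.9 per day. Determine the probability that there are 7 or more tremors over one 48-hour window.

Over the interval, μ = 1.9 × 2 = 3.8 (a 48-hour window = 2 days).
P(N ≥ 7) = 1 − P(N ≤ 6) = 1 − Σ_{j=0}^{6} e^(−μ) μ^j/j! ≈ 0.0909.

0.0909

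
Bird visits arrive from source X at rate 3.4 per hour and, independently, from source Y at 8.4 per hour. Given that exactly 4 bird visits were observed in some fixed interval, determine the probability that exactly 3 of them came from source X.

0.0681

Given the total, each event is independently from source X with probability p = λ_X/(λ_X+λ_Y) = 3.4/11.8 ≈ 0.2881.
So K ~ Binomial(4, 3.4/11.8): P(K = 3) = C(4,3) · (3.4/11.8)^3 · (8.4/11.8)^1 ≈ 0.0681.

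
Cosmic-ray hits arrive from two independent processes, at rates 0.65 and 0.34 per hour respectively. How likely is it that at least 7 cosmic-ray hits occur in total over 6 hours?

0.3841

Independent Poisson processes superpose: combined rate λ = 0.65 + 0.34 = 0.99 per hour.
Over the interval, μ = 0.99 × 6 = 5.94 (6 hours).
P(N ≥ 7) = 1 − P(N ≤ 6) ≈ 0.3841.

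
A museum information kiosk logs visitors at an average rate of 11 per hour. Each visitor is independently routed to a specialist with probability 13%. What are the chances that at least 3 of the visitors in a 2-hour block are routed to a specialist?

0.5447

Thinning: the visitors that are routed to a specialist themselves form a Poisson process with rate 0.13 × 11 = 1.43 per hour.
Over the interval, μ = 1.43 × 2 = 2.86 (a 2-hour block = 2 hours).
P(N ≥ 3) = 1 − P(N ≤ 2) ≈ 0.5447.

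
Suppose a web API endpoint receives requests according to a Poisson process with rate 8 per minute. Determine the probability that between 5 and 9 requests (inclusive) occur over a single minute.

0.6170

With mean μ = 8 per minute,
P(5 ≤ N ≤ 9) = Σ_{j=5}^{9} e^(−8) · 8^j/j! ≈ 0.6170.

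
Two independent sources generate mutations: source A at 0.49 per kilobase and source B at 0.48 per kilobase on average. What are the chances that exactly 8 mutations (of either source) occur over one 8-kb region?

0.1391

Independent Poisson processes superpose: combined rate λ = 0.49 + 0.48 = 0.97 per kilobase.
Over the interval, μ = 0.97 × 8 = 7.76 (an 8-kb region = 8 kilobases).
P(N = 8) = e^(−7.76) · 7.76^8/8! ≈ 0.1391.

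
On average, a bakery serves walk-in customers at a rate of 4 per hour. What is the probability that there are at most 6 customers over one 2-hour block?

0.3134

Over the interval, μ = 4 × 2 = 8 (a 2-hour block = 2 hours).
P(N ≤ 6) = Σ_{j=0}^{6} e^(−μ) μ^j/j! ≈ 0.3134.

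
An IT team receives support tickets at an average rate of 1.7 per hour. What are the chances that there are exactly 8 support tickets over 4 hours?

Over the interval, μ = 1.7 × 4 = 6.8 (4 hours).
P(N = 8) = e^(−μ) μ^8/8! = e^(−6.8) · 6.8^8/40320 ≈ 0.1263.

0.1263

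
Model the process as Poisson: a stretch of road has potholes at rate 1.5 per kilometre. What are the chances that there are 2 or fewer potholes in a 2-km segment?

0.4232

Over the interval, μ = 1.5 × 2 = 3 (a 2-km segment = 2 kilometres).
P(N ≤ 2) = Σ_{j=0}^{2} e^(−μ) μ^j/j! ≈ 0.4232.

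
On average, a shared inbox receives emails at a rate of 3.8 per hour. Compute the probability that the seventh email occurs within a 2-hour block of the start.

Over the interval, μ = 3.8 × 2 = 7.6 (a 2-hour block = 2 hours).
The seventh arrival falls in the interval iff at least 7 events occur there: P(S_7 ≤ t) = P(N ≥ 7) = 1 − P(N ≤ 6) ≈ 0.6354.

0.6354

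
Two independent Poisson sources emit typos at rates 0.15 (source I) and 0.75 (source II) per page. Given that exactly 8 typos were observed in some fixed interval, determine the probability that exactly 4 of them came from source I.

0.0260

Given the total, each event is independently from source I with probability p = λ_I/(λ_I+λ_II) = 0.15/0.9 ≈ 0.1667.
So K ~ Binomial(8, 0.15/0.9): P(K = 4) = C(8,4) · (0.15/0.9)^4 · (0.75/0.9)^4 ≈ 0.0260.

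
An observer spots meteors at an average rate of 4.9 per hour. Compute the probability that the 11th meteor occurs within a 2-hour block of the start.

Over the interval, μ = 4.9 × 2 = 9.8 (a 2-hour block = 2 hours).
The 11th arrival falls in the interval iff at least 11 events occur there: P(S_11 ≤ t) = P(N ≥ 11) = 1 − P(N ≤ 10) ≈ 0.3920.

0.3920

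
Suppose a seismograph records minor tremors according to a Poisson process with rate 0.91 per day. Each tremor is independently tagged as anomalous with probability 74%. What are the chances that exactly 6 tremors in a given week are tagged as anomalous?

Thinning: the tremors that are tagged as anomalous themselves form a Poisson process with rate 0.74 × 0.91 = 0.6734 per day.
Over the interval, μ = 0.6734 × 7 = 4.7138 (a week = 7 days).
P(N = 6) = e^(−4.7138) · 4.7138^6/6! ≈ 0.1367.

0.1367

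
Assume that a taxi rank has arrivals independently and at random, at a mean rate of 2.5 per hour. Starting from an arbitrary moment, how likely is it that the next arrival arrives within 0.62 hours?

Inter-arrival times are exponential with rate λ = 2.5 per hour.
P(T ≤ 0.62) = 1 − e^(−λt) = 1 − e^(−2.5 × 0.62) = 1 − e^(−1.55) ≈ 0.7878.

0.7878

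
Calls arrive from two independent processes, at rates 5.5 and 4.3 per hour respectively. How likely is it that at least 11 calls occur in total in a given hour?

0.3920

Independent Poisson processes superpose: combined rate λ = 5.5 + 4.3 = 9.8 per hour.
So μ = 9.8.
P(N ≥ 11) = 1 − P(N ≤ 10) ≈ 0.3920.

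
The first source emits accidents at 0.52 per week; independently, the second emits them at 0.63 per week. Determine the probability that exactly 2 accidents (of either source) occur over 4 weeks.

0.1063

Independent Poisson processes superpose: combined rate λ = 0.52 + 0.63 = 1.15 per week.
Over the interval, μ = 1.15 × 4 = 4.6 (4 weeks).
P(N = 2) = e^(−4.6) · 4.6^2/2! ≈ 0.1063.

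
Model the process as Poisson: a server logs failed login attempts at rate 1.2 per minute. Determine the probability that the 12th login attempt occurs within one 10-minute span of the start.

0.5384

Over the interval, μ = 1.2 × 10 = 12 (a 10-minute span = 10 minutes).
The 12th arrival falls in the interval iff at least 12 events occur there: P(S_12 ≤ t) = P(N ≥ 12) = 1 − P(N ≤ 11) ≈ 0.5384.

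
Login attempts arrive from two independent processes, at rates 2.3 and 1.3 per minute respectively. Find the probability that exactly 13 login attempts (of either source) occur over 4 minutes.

0.1025

Independent Poisson processes superpose: combined rate λ = 2.3 + 1.3 = 3.6 per minute.
Over the interval, μ = 3.6 × 4 = 14.4 (4 minutes).
P(N = 13) = e^(−14.4) · 14.4^13/13! ≈ 0.1025.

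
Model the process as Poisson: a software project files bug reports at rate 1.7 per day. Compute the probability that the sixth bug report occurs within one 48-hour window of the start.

0.1295

Over the interval, μ = 1.7 × 2 = 3.4 (a 48-hour window = 2 days).
The sixth arrival falls in the interval iff at least 6 events occur there: P(S_6 ≤ t) = P(N ≥ 6) = 1 − P(N ≤ 5) ≈ 0.1295.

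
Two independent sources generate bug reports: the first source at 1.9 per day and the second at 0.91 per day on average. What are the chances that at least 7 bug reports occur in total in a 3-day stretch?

0.7363

Independent Poisson processes superpose: combined rate λ = 1.9 + 0.91 = 2.81 per day.
Over the interval, μ = 2.81 × 3 = 8.43 (a 3-day stretch = 3 days).
P(N ≥ 7) = 1 − P(N ≤ 6) ≈ 0.7363.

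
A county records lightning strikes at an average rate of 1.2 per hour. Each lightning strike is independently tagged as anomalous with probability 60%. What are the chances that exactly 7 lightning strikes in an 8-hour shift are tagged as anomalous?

Thinning: the lightning strikes that are tagged as anomalous themselves form a Poisson process with rate 0.6 × 1.2 = 0.72 per hour.
Over the interval, μ = 0.72 × 8 = 5.76 (an 8-hour shift = 8 hours).
P(N = 7) = e^(−5.76) · 5.76^7/7! ≈ 0.1315.

0.1315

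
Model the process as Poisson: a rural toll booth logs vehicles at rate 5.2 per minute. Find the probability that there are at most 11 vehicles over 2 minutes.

Over the interval, μ = 5.2 × 2 = 10.4 (2 minutes).
P(N ≤ 11) = Σ_{j=0}^{11} e^(−μ) μ^j/j! ≈ 0.6505.

0.6505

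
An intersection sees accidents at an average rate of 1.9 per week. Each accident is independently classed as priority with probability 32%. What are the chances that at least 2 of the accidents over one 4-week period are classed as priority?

0.6985

Thinning: the accidents that are classed as priority themselves form a Poisson process with rate 0.32 × 1.9 = 0.608 per week.
Over the interval, μ = 0.608 × 4 = 2.432 (a 4-week period = 4 weeks).
P(N ≥ 2) = 1 − P(N ≤ 1) ≈ 0.6985.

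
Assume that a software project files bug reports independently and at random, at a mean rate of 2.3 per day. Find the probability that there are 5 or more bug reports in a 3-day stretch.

0.8177

Over the interval, μ = 2.3 × 3 = 6.9 (a 3-day stretch = 3 days).
P(N ≥ 5) = 1 − P(N ≤ 4) = 1 − Σ_{j=0}^{4} e^(−μ) μ^j/j! ≈ 0.8177.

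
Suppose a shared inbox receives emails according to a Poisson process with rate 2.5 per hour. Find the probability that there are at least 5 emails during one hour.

With mean μ = 2.5 per hour,
P(N ≥ 5) = 1 − P(N ≤ 4) = 1 − Σ_{j=0}^{4} e^(−μ) μ^j/j! ≈ 0.1088.

0.1088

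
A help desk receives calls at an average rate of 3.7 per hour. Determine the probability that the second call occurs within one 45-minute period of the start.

0.7646

Over the interval, μ = 3.7 × 0.75 = 2.775 (a 45-minute period = 0.75 hours).
The second arrival falls in the interval iff at least 2 events occur there: P(S_2 ≤ t) = P(N ≥ 2) = 1 − P(N ≤ 1) ≈ 0.7646.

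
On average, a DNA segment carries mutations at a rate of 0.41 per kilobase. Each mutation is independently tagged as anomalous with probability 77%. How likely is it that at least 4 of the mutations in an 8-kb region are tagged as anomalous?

0.2479

Thinning: the mutations that are tagged as anomalous themselves form a Poisson process with rate 0.77 × 0.41 = 0.3157 per kilobase.
Over the interval, μ = 0.3157 × 8 = 2.5256 (an 8-kb region = 8 kilobases).
P(N ≥ 4) = 1 − P(N ≤ 3) ≈ 0.2479.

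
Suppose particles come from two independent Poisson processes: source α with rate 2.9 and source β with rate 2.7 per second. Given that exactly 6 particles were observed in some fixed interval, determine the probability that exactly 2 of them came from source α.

0.2174

Given the total, each event is independently from source α with probability p = λ_α/(λ_α+λ_β) = 2.9/5.6 ≈ 0.5179.
So K ~ Binomial(6, 2.9/5.6): P(K = 2) = C(6,2) · (2.9/5.6)^2 · (2.7/5.6)^4 ≈ 0.2174.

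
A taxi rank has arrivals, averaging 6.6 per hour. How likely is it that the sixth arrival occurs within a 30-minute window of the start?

0.1171

Over the interval, μ = 6.6 × 0.5 = 3.3 (a 30-minute window = 0.5 hours).
The sixth arrival falls in the interval iff at least 6 events occur there: P(S_6 ≤ t) = P(N ≥ 6) = 1 − P(N ≤ 5) ≈ 0.1171.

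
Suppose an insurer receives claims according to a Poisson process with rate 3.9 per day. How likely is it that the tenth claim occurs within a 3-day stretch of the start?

Over the interval, μ = 3.9 × 3 = 11.7 (a 3-day stretch = 3 days).
The tenth arrival falls in the interval iff at least 10 events occur there: P(S_10 ≤ t) = P(N ≥ 10) = 1 − P(N ≤ 9) ≈ 0.7304.

0.7304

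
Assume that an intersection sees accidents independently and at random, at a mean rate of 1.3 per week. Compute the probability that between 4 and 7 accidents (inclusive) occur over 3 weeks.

0.5014

Over the interval, μ = 1.3 × 3 = 3.9 (3 weeks).
P(4 ≤ N ≤ 7) = Σ_{j=4}^{7} e^(−3.9) · 3.9^j/j! ≈ 0.5014.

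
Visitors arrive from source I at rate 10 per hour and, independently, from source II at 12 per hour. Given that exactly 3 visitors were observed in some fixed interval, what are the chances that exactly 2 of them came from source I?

0.3381

Given the total, each event is independently from source I with probability p = λ_I/(λ_I+λ_II) = 10/22 ≈ 0.4545.
So K ~ Binomial(3, 10/22): P(K = 2) = C(3,2) · (10/22)^2 · (12/22)^1 ≈ 0.3381.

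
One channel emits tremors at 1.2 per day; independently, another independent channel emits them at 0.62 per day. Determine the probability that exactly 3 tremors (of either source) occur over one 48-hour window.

Independent Poisson processes superpose: combined rate λ = 1.2 + 0.62 = 1.82 per day.
Over the interval, μ = 1.82 × 2 = 3.64 (a 48-hour window = 2 days).
P(N = 3) = e^(−3.64) · 3.64^3/3! ≈ 0.2110.

0.2110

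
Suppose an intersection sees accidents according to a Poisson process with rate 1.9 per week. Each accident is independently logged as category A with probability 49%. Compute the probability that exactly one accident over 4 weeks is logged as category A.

Thinning: the accidents that are logged as category A themselves form a Poisson process with rate 0.49 × 1.9 = 0.931 per week.
Over the interval, μ = 0.931 × 4 = 3.724 (4 weeks).
P(N = 1) = e^(−3.724) · 3.724^1/1! ≈ 0.0899.

0.0899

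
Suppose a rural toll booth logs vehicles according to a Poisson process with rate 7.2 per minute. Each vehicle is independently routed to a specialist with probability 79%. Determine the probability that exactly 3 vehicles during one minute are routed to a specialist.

Thinning: the vehicles that are routed to a specialist themselves form a Poisson process with rate 0.79 × 7.2 = 5.688 per minute.
So μ = 5.688.
P(N = 3) = e^(−5.688) · 5.688^3/3! ≈ 0.1039.

0.1039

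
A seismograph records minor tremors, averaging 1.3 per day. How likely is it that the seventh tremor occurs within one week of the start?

Over the interval, μ = 1.3 × 7 = 9.1 (a week = 7 days).
The seventh arrival falls in the interval iff at least 7 events occur there: P(S_7 ≤ t) = P(N ≥ 7) = 1 − P(N ≤ 6) ≈ 0.8022.

0.8022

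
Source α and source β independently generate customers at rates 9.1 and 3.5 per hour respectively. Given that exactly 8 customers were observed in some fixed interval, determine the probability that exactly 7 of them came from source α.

Given the total, each event is independently from source α with probability p = λ_α/(λ_α+λ_β) = 9.1/12.6 ≈ 0.7222.
So K ~ Binomial(8, 9.1/12.6): P(K = 7) = C(8,7) · (9.1/12.6)^7 · (3.5/12.6)^1 ≈ 0.2278.

0.2278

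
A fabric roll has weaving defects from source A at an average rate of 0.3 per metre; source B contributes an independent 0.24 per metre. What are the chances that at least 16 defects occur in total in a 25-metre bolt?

0.2822

Independent Poisson processes superpose: combined rate λ = 0.3 + 0.24 = 0.54 per metre.
Over the interval, μ = 0.54 × 25 = 13.5 (a 25-metre bolt = 25 metres).
P(N ≥ 16) = 1 − P(N ≤ 15) ≈ 0.2822.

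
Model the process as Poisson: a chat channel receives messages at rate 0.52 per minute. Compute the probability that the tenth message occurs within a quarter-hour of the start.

Over the interval, μ = 0.52 × 15 = 7.8 (a quarter-hour = 15 minutes).
The tenth arrival falls in the interval iff at least 10 events occur there: P(S_10 ≤ t) = P(N ≥ 10) = 1 − P(N ≤ 9) ≈ 0.2589.

0.2589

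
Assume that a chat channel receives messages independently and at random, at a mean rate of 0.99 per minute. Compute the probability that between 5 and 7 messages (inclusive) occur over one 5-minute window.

Over the interval, μ = 0.99 × 5 = 4.95 (a 5-minute window = 5 minutes).
P(5 ≤ N ≤ 7) = Σ_{j=5}^{7} e^(−4.95) · 4.95^j/j! ≈ 0.4225.

0.4225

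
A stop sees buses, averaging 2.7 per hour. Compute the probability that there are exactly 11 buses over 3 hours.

0.0749

Over the interval, μ = 2.7 × 3 = 8.1 (3 hours).
P(N = 11) = e^(−μ) μ^11/11! = e^(−8.1) · 8.1^11/39916800 ≈ 0.0749.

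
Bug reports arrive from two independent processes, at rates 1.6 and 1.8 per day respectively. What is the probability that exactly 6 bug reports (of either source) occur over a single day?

Independent Poisson processes superpose: combined rate λ = 1.6 + 1.8 = 3.4 per day.
So μ = 3.4.
P(N = 6) = e^(−3.4) · 3.4^6/6! ≈ 0.0716.

0.0716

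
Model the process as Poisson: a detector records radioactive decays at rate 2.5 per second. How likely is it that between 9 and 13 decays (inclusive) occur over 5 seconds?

0.5029

Over the interval, μ = 2.5 × 5 = 12.5 (5 seconds).
P(9 ≤ N ≤ 13) = Σ_{j=9}^{13} e^(−12.5) · 12.5^j/j! ≈ 0.5029.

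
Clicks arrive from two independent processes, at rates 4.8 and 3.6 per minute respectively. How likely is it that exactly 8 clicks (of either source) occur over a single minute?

Independent Poisson processes superpose: combined rate λ = 4.8 + 3.6 = 8.4 per minute.
So μ = 8.4.
P(N = 8) = e^(−8.4) · 8.4^8/8! ≈ 0.1382.

0.1382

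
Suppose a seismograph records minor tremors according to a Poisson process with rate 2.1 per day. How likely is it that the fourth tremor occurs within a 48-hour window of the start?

0.6046

Over the interval, μ = 2.1 × 2 = 4.2 (a 48-hour window = 2 days).
The fourth arrival falls in the interval iff at least 4 events occur there: P(S_4 ≤ t) = P(N ≥ 4) = 1 − P(N ≤ 3) ≈ 0.6046.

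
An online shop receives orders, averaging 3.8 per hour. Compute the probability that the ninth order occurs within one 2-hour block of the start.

Over the interval, μ = 3.8 × 2 = 7.6 (a 2-hour block = 2 hours).
The ninth arrival falls in the interval iff at least 9 events occur there: P(S_9 ≤ t) = P(N ≥ 9) = 1 − P(N ≤ 8) ≈ 0.3518.

0.3518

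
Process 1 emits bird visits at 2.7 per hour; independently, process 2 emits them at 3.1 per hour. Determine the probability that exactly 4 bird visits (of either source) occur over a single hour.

0.1428

Independent Poisson processes superpose: combined rate λ = 2.7 + 3.1 = 5.8 per hour.
So μ = 5.8.
P(N = 4) = e^(−5.8) · 5.8^4/4! ≈ 0.1428.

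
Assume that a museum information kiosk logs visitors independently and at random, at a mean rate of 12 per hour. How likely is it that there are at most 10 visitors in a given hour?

0.3472

With mean μ = 12 per hour,
P(N ≤ 10) = Σ_{j=0}^{10} e^(−μ) μ^j/j! ≈ 0.3472.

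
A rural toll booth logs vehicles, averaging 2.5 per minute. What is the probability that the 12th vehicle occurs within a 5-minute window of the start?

0.5942

Over the interval, μ = 2.5 × 5 = 12.5 (a 5-minute window = 5 minutes).
The 12th arrival falls in the interval iff at least 12 events occur there: P(S_12 ≤ t) = P(N ≥ 12) = 1 − P(N ≤ 11) ≈ 0.5942.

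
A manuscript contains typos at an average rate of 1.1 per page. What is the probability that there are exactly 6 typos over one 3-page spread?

0.0662

Over the interval, μ = 1.1 × 3 = 3.3 (a 3-page spread = 3 pages).
P(N = 6) = e^(−μ) μ^6/6! = e^(−3.3) · 3.3^6/720 ≈ 0.0662.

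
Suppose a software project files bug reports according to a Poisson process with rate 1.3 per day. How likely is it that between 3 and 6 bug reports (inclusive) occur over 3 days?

Over the interval, μ = 1.3 × 3 = 3.9 (3 days).
P(3 ≤ N ≤ 6) = Σ_{j=3}^{6} e^(−3.9) · 3.9^j/j! ≈ 0.6464.

0.6464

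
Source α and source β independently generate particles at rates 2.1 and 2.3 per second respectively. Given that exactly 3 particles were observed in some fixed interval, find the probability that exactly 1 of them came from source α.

0.3912

Given the total, each event is independently from source α with probability p = λ_α/(λ_α+λ_β) = 2.1/4.4 ≈ 0.4773.
So K ~ Binomial(3, 2.1/4.4): P(K = 1) = C(3,1) · (2.1/4.4)^1 · (2.3/4.4)^2 ≈ 0.3912.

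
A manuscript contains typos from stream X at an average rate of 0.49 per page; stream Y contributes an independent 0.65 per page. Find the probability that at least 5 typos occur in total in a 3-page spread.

0.2595

Independent Poisson processes superpose: combined rate λ = 0.49 + 0.65 = 1.14 per page.
Over the interval, μ = 1.14 × 3 = 3.42 (a 3-page spread = 3 pages).
P(N ≥ 5) = 1 − P(N ≤ 4) ≈ 0.2595.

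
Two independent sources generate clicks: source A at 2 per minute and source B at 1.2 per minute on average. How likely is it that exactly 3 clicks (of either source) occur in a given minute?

0.2226

Independent Poisson processes superpose: combined rate λ = 2 + 1.2 = 3.2 per minute.
So μ = 3.2.
P(N = 3) = e^(−3.2) · 3.2^3/3! ≈ 0.2226.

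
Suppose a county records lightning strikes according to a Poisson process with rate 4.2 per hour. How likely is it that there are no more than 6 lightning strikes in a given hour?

0.8675

With mean μ = 4.2 per hour,
P(N ≤ 6) = Σ_{j=0}^{6} e^(−μ) μ^j/j! ≈ 0.8675.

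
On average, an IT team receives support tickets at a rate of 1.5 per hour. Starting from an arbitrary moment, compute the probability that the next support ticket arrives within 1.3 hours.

0.8577

Inter-arrival times are exponential with rate λ = 1.5 per hour.
P(T ≤ 1.3) = 1 − e^(−λt) = 1 − e^(−1.5 × 1.3) = 1 − e^(−1.95) ≈ 0.8577.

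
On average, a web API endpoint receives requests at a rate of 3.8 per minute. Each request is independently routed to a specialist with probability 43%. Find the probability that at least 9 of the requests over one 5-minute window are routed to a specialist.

0.4312

Thinning: the requests that are routed to a specialist themselves form a Poisson process with rate 0.43 × 3.8 = 1.634 per minute.
Over the interval, μ = 1.634 × 5 = 8.17 (a 5-minute window = 5 minutes).
P(N ≥ 9) = 1 − P(N ≤ 8) ≈ 0.4312.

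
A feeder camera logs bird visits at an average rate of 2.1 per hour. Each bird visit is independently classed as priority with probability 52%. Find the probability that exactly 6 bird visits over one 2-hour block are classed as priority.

Thinning: the bird visits that are classed as priority themselves form a Poisson process with rate 0.52 × 2.1 = 1.092 per hour.
Over the interval, μ = 1.092 × 2 = 2.184 (a 2-hour block = 2 hours).
P(N = 6) = e^(−2.184) · 2.184^6/6! ≈ 0.0170.

0.0170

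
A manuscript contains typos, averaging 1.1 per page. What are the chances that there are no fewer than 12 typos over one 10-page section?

Over the interval, μ = 1.1 × 10 = 11 (a 10-page section = 10 pages).
P(N ≥ 12) = 1 − P(N ≤ 11) = 1 − Σ_{j=0}^{11} e^(−μ) μ^j/j! ≈ 0.4207.

0.4207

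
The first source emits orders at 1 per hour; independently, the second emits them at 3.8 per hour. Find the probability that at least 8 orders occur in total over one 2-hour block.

Independent Poisson processes superpose: combined rate λ = 1 + 3.8 = 4.8 per hour.
Over the interval, μ = 4.8 × 2 = 9.6 (a 2-hour block = 2 hours).
P(N ≥ 8) = 1 − P(N ≤ 7) ≈ 0.7416.

0.7416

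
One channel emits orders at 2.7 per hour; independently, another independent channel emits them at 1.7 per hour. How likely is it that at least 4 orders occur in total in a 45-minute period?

Independent Poisson processes superpose: combined rate λ = 2.7 + 1.7 = 4.4 per hour.
Over the interval, μ = 4.4 × 0.75 = 3.3 (a 45-minute period = 0.75 hours).
P(N ≥ 4) = 1 − P(N ≤ 3) ≈ 0.4197.

0.4197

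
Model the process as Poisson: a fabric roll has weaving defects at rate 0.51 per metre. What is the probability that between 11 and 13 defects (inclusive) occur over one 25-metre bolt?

0.3267

Over the interval, μ = 0.51 × 25 = 12.75 (a 25-metre bolt = 25 metres).
P(11 ≤ N ≤ 13) = Σ_{j=11}^{13} e^(−12.75) · 12.75^j/j! ≈ 0.3267.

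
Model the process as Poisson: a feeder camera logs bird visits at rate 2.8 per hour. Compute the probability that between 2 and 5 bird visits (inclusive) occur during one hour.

0.7038

With mean μ = 2.8 per hour,
P(2 ≤ N ≤ 5) = Σ_{j=2}^{5} e^(−2.8) · 2.8^j/j! ≈ 0.7038.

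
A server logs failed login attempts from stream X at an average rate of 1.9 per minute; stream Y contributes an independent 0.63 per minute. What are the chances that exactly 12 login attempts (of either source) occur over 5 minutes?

0.1124

Independent Poisson processes superpose: combined rate λ = 1.9 + 0.63 = 2.53 per minute.
Over the interval, μ = 2.53 × 5 = 12.65 (5 minutes).
P(N = 12) = e^(−12.65) · 12.65^12/12! ≈ 0.1124.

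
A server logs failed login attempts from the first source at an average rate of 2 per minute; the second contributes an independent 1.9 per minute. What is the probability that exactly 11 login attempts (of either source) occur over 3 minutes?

0.1169

Independent Poisson processes superpose: combined rate λ = 2 + 1.9 = 3.9 per minute.
Over the interval, μ = 3.9 × 3 = 11.7 (3 minutes).
P(N = 11) = e^(−11.7) · 11.7^11/11! ≈ 0.1169.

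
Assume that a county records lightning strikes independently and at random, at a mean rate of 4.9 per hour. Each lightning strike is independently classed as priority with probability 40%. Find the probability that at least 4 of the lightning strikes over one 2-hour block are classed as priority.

0.5507

Thinning: the lightning strikes that are classed as priority themselves form a Poisson process with rate 0.4 × 4.9 = 1.96 per hour.
Over the interval, μ = 1.96 × 2 = 3.92 (a 2-hour block = 2 hours).
P(N ≥ 4) = 1 − P(N ≤ 3) ≈ 0.5507.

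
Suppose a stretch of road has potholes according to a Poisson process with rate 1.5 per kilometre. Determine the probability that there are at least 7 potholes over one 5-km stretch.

0.6218

Over the interval, μ = 1.5 × 5 = 7.5 (a 5-km stretch = 5 kilometres).
P(N ≥ 7) = 1 − P(N ≤ 6) = 1 − Σ_{j=0}^{6} e^(−μ) μ^j/j! ≈ 0.6218.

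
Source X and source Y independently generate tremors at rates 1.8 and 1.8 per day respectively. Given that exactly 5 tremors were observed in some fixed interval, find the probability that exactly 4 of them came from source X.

Given the total, each event is independently from source X with probability p = λ_X/(λ_X+λ_Y) = 1.8/3.6 = 0.5000.
So K ~ Binomial(5, 1.8/3.6): P(K = 4) = C(5,4) · (1.8/3.6)^4 · (1.8/3.6)^1 ≈ 0.1562.

0.1562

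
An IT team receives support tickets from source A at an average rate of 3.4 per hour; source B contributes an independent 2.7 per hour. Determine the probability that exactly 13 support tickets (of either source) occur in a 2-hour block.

Independent Poisson processes superpose: combined rate λ = 3.4 + 2.7 = 6.1 per hour.
Over the interval, μ = 6.1 × 2 = 12.2 (a 2-hour block = 2 hours).
P(N = 13) = e^(−12.2) · 12.2^13/13! ≈ 0.1072.

0.1072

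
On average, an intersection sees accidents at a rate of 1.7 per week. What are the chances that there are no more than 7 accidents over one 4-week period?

Over the interval, μ = 1.7 × 4 = 6.8 (a 4-week period = 4 weeks).
P(N ≤ 7) = Σ_{j=0}^{7} e^(−μ) μ^j/j! ≈ 0.6285.

0.6285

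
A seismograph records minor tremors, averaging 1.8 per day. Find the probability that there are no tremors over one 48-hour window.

Over the interval, μ = 1.8 × 2 = 3.6 (a 48-hour window = 2 days).
P(N = 0) = e^(−μ) μ^0/0! = e^(−3.6) · 3.6^0/1 ≈ 0.0273.

0.0273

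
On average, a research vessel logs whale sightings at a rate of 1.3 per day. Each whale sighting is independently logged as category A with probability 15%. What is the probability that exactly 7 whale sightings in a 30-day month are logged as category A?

0.1340

Thinning: the whale sightings that are logged as category A themselves form a Poisson process with rate 0.15 × 1.3 = 0.195 per day.
Over the interval, μ = 0.195 × 30 = 5.85 (a 30-day month = 30 days).
P(N = 7) = e^(−5.85) · 5.85^7/7! ≈ 0.1340.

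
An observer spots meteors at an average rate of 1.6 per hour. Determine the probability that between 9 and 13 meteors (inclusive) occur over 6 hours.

Over the interval, μ = 1.6 × 6 = 9.6 (6 hours).
P(9 ≤ N ≤ 13) = Σ_{j=9}^{13} e^(−9.6) · 9.6^j/j! ≈ 0.5122.

0.5122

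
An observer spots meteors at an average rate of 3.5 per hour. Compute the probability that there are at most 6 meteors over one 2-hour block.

Over the interval, μ = 3.5 × 2 = 7 (a 2-hour block = 2 hours).
P(N ≤ 6) = Σ_{j=0}^{6} e^(−μ) μ^j/j! ≈ 0.4497.

0.4497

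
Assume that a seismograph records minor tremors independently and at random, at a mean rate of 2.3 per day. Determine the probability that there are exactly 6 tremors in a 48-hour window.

0.1323

Over the interval, μ = 2.3 × 2 = 4.6 (a 48-hour window = 2 days).
P(N = 6) = e^(−μ) μ^6/6! = e^(−4.6) · 4.6^6/720 ≈ 0.1323.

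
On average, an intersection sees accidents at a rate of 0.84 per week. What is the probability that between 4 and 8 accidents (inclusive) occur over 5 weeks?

Over the interval, μ = 0.84 × 5 = 4.2 (5 weeks).
P(4 ≤ N ≤ 8) = Σ_{j=4}^{8} e^(−4.2) · 4.2^j/j! ≈ 0.5767.

0.5767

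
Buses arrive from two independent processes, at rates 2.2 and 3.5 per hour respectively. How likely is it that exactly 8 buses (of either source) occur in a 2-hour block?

Independent Poisson processes superpose: combined rate λ = 2.2 + 3.5 = 5.7 per hour.
Over the interval, μ = 5.7 × 2 = 11.4 (a 2-hour block = 2 hours).
P(N = 8) = e^(−11.4) · 11.4^8/8! ≈ 0.0792.

0.0792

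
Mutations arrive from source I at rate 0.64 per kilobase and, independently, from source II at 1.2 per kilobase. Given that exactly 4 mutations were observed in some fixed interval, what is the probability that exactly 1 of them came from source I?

0.3859

Given the total, each event is independently from source I with probability p = λ_I/(λ_I+λ_II) = 0.64/1.84 ≈ 0.3478.
So K ~ Binomial(4, 0.64/1.84): P(K = 1) = C(4,1) · (0.64/1.84)^1 · (1.2/1.84)^3 ≈ 0.3859.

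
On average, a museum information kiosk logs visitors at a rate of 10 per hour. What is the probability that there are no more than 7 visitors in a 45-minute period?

0.5246

Over the interval, μ = 10 × 0.75 = 7.5 (a 45-minute period = 0.75 hours).
P(N ≤ 7) = Σ_{j=0}^{7} e^(−μ) μ^j/j! ≈ 0.5246.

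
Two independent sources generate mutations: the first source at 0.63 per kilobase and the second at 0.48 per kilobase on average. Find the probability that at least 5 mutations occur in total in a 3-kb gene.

0.2429

Independent Poisson processes superpose: combined rate λ = 0.63 + 0.48 = 1.11 per kilobase.
Over the interval, μ = 1.11 × 3 = 3.33 (a 3-kb gene = 3 kilobases).
P(N ≥ 5) = 1 − P(N ≤ 4) ≈ 0.2429.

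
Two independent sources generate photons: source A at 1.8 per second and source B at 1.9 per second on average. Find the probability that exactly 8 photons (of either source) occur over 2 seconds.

0.1363

Independent Poisson processes superpose: combined rate λ = 1.8 + 1.9 = 3.7 per second.
Over the interval, μ = 3.7 × 2 = 7.4 (2 seconds).
P(N = 8) = e^(−7.4) · 7.4^8/8! ≈ 0.1363.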